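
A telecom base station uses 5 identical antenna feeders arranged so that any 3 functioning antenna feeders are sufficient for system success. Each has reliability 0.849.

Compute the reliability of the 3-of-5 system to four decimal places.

R = Σ_{i=3}^{5} C(5,i) p^i (1−p)^{5−i} with p = 0.849
C(5,3)·0.849^3·0.151^2 = 0.139533
C(5,4)·0.849^4·0.151^1 = 0.392263
C(5,5)·0.849^5·0.151^0 = 0.441101
Sum = 0.9729

0.9729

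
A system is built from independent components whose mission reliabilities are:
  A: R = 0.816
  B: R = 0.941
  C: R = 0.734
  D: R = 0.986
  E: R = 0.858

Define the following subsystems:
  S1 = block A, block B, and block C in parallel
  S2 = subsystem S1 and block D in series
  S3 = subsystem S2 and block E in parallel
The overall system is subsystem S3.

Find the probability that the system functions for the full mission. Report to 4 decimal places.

0.9976

Parallel (A, B, and C): 1 − (1 − 0.816000)(1 − 0.941000)(1 − 0.734000) = 0.997112
Series ([0.997112] and D): 0.997112 × 0.986000 = 0.983152
Parallel ([0.983152] and E): 1 − (1 − 0.983152)(1 − 0.858000) = 0.9976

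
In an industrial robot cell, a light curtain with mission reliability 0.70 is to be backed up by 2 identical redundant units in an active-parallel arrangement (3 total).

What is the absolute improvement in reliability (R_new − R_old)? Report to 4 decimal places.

R_before = 0.70
R_after = 1 − (1 − 0.70)^3 = 0.9730
ΔR = 0.9730 − 0.70 = 0.2730

0.2730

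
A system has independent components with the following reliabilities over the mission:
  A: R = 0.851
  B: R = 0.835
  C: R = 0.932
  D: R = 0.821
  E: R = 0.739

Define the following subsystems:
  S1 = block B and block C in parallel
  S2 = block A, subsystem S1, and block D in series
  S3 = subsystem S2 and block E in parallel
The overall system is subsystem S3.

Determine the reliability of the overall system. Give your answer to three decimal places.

Parallel (B and C): 1 − (1 − 0.83500)(1 − 0.93200) = 0.98878
Series (A, [0.98878], and D): 0.85100 × 0.98878 × 0.82100 = 0.69083
Parallel ([0.69083] and E): 1 − (1 − 0.69083)(1 − 0.73900) = 0.919

0.919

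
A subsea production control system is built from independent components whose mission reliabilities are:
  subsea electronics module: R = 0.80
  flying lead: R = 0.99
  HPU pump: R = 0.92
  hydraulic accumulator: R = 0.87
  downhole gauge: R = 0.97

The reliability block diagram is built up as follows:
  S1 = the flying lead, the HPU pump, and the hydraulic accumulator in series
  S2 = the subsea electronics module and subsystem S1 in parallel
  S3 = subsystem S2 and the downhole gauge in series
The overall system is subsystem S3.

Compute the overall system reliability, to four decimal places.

0.9297

Series (flying lead, HPU pump, and hydraulic accumulator): 0.990000 × 0.920000 × 0.870000 = 0.792396
Parallel (subsea electronics module and [0.792396]): 1 − (1 − 0.800000)(1 − 0.792396) = 0.958479
Series ([0.958479] and downhole gauge): 0.958479 × 0.970000 = 0.9297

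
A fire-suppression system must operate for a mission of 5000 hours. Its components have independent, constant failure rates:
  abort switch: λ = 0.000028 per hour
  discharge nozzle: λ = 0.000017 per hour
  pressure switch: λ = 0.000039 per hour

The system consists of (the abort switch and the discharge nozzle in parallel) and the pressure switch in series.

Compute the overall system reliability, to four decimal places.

R(abort switch) = exp(−0.000028 × 5000) = 0.869358
R(discharge nozzle) = exp(−0.000017 × 5000) = 0.918512
R(pressure switch) = exp(−0.000039 × 5000) = 0.822835
Parallel (abort switch and discharge nozzle): 1 − (1 − 0.869358)(1 − 0.918512) = 0.989354
Series ([0.989354] and pressure switch): 0.989354 × 0.822835 = 0.8141

0.8141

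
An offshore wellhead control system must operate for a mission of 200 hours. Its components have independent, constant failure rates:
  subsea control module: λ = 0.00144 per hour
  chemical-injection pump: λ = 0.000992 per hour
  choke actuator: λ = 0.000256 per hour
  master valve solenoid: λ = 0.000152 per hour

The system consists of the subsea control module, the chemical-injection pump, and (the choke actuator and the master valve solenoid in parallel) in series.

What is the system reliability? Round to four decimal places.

0.6139

R(subsea control module) = exp(−0.00144 × 200) = 0.749762
R(chemical-injection pump) = exp(−0.000992 × 200) = 0.820042
R(choke actuator) = exp(−0.000256 × 200) = 0.950089
R(master valve solenoid) = exp(−0.000152 × 200) = 0.970057
Parallel (choke actuator and master valve solenoid): 1 − (1 − 0.950089)(1 − 0.970057) = 0.998506
Series (subsea control module, chemical-injection pump, and [0.998506]): 0.749762 × 0.820042 × 0.998506 = 0.6139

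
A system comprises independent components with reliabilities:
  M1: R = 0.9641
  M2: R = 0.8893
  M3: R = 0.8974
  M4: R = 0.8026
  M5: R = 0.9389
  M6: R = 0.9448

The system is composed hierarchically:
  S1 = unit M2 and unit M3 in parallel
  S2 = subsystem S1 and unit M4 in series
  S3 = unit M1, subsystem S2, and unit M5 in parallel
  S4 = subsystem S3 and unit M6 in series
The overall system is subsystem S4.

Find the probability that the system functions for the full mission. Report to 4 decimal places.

0.9444

Parallel (M2 and M3): 1 − (1 − 0.889300)(1 − 0.897400) = 0.988642
Series ([0.988642] and M4): 0.988642 × 0.802600 = 0.793484
Parallel (M1, [0.793484], and M5): 1 − (1 − 0.964100)(1 − 0.793484)(1 − 0.938900) = 0.999547
Series ([0.999547] and M6): 0.999547 × 0.944800 = 0.9444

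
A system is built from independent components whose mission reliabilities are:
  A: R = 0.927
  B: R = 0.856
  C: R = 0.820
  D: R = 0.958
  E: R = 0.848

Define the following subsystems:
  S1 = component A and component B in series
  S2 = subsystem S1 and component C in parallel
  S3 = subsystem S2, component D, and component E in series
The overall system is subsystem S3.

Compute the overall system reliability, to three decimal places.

Series (A and B): 0.92700 × 0.85600 = 0.79351
Parallel ([0.79351] and C): 1 − (1 − 0.79351)(1 − 0.82000) = 0.96283
Series ([0.96283], D, and E): 0.96283 × 0.95800 × 0.84800 = 0.782

0.782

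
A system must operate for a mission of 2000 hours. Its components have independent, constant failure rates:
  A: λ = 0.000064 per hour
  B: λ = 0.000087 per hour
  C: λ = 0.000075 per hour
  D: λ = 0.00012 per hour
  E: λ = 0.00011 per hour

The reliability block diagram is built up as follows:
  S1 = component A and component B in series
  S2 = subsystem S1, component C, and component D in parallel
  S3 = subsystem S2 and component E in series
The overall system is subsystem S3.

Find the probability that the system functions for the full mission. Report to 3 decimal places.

0.796

R(A) = exp(−0.000064 × 2000) = 0.87985
R(B) = exp(−0.000087 × 2000) = 0.84030
R(C) = exp(−0.000075 × 2000) = 0.86071
R(D) = exp(−0.00012 × 2000) = 0.78663
R(E) = exp(−0.00011 × 2000) = 0.80252
Series (A and B): 0.87985 × 0.84030 = 0.73934
Parallel ([0.73934], C, and D): 1 − (1 − 0.73934)(1 − 0.86071)(1 − 0.78663) = 0.99225
Series ([0.99225] and E): 0.99225 × 0.80252 = 0.796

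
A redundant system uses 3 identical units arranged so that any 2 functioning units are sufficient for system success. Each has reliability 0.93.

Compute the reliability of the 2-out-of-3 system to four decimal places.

0.9860

R = Σ_{i=2}^{3} C(3,i) p^i (1−p)^{3−i} with p = 0.93
C(3,2)·0.93^2·0.07^1 = 0.181629
C(3,3)·0.93^3·0.07^0 = 0.804357
Sum = 0.9860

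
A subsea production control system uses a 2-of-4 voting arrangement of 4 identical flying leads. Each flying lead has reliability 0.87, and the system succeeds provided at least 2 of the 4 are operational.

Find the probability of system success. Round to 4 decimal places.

0.9921

R = Σ_{i=2}^{4} C(4,i) p^i (1−p)^{4−i} with p = 0.87
C(4,2)·0.87^2·0.13^2 = 0.076750
C(4,3)·0.87^3·0.13^1 = 0.342422
C(4,4)·0.87^4·0.13^0 = 0.572898
Sum = 0.9921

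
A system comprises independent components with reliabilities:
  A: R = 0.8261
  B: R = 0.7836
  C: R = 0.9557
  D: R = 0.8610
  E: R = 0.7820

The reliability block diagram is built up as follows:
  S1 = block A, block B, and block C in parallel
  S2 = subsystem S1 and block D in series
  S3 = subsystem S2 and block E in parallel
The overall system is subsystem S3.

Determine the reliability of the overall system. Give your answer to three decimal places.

Parallel (A, B, and C): 1 − (1 − 0.82610)(1 − 0.78360)(1 − 0.95570) = 0.99833
Series ([0.99833] and D): 0.99833 × 0.86100 = 0.85956
Parallel ([0.85956] and E): 1 − (1 − 0.85956)(1 − 0.78200) = 0.969

0.969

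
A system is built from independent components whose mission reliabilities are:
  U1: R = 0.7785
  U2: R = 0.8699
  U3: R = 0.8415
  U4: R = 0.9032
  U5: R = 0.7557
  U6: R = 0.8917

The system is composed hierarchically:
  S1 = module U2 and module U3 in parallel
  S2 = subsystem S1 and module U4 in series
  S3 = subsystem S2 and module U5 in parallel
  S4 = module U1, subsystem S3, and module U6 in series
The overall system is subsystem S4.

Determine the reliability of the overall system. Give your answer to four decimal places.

0.6746

Parallel (U2 and U3): 1 − (1 − 0.869900)(1 − 0.841500) = 0.979379
Series ([0.979379] and U4): 0.979379 × 0.903200 = 0.884575
Parallel ([0.884575] and U5): 1 − (1 − 0.884575)(1 − 0.755700) = 0.971802
Series (U1, [0.971802], and U6): 0.778500 × 0.971802 × 0.891700 = 0.6746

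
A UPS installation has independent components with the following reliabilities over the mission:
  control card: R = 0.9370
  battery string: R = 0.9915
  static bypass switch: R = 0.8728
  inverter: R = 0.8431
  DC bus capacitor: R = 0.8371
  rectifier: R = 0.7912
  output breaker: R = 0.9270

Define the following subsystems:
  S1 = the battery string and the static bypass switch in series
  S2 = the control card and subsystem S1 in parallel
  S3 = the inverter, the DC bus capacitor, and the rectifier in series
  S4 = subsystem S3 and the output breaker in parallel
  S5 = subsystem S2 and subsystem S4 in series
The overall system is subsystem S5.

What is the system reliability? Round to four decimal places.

0.9596

Series (battery string and static bypass switch): 0.991500 × 0.872800 = 0.865381
Parallel (control card and [0.865381]): 1 − (1 − 0.937000)(1 − 0.865381) = 0.991519
Series (inverter, DC bus capacitor, and rectifier): 0.843100 × 0.837100 × 0.791200 = 0.558397
Parallel ([0.558397] and output breaker): 1 − (1 − 0.558397)(1 − 0.927000) = 0.967763
Series ([0.991519] and [0.967763]): 0.991519 × 0.967763 = 0.9596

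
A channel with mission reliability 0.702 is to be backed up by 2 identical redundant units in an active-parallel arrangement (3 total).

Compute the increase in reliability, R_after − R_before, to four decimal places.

0.2715

R_before = 0.702
R_after = 1 − (1 − 0.702)^3 = 0.9735
ΔR = 0.9735 − 0.702 = 0.2715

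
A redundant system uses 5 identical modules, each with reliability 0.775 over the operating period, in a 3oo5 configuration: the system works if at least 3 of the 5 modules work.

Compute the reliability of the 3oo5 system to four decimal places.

R = Σ_{i=3}^{5} C(5,i) p^i (1−p)^{5−i} with p = 0.775
C(5,3)·0.775^3·0.225^2 = 0.235651
C(5,4)·0.775^4·0.225^1 = 0.405844
C(5,5)·0.775^5·0.225^0 = 0.279582
Sum = 0.9211

0.9211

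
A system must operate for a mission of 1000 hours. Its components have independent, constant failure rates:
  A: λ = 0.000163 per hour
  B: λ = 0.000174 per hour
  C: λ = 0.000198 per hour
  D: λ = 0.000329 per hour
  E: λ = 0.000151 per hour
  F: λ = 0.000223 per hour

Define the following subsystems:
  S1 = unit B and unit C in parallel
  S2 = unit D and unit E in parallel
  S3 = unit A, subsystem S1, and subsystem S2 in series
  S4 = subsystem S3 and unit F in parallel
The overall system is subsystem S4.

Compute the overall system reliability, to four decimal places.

R(A) = exp(−0.000163 × 1000) = 0.849591
R(B) = exp(−0.000174 × 1000) = 0.840297
R(C) = exp(−0.000198 × 1000) = 0.820370
R(D) = exp(−0.000329 × 1000) = 0.719643
R(E) = exp(−0.000151 × 1000) = 0.859848
R(F) = exp(−0.000223 × 1000) = 0.800115
Parallel (B and C): 1 − (1 − 0.840297)(1 − 0.820370) = 0.971313
Parallel (D and E): 1 − (1 − 0.719643)(1 − 0.859848) = 0.960707
Series (A, [0.971313], and [0.960707]): 0.849591 × 0.971313 × 0.960707 = 0.792793
Parallel ([0.792793] and F): 1 − (1 − 0.792793)(1 − 0.800115) = 0.9586

0.9586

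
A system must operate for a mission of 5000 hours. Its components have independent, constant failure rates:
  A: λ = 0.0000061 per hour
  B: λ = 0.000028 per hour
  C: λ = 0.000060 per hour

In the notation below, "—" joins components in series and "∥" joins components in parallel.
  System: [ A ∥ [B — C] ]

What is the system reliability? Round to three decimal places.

R(A) = exp(−0.0000061 × 5000) = 0.96996
R(B) = exp(−0.000028 × 5000) = 0.86936
R(C) = exp(−0.000060 × 5000) = 0.74082
Series (B and C): 0.86936 × 0.74082 = 0.64404
Parallel (A and [0.64404]): 1 − (1 − 0.96996)(1 − 0.64404) = 0.989

0.989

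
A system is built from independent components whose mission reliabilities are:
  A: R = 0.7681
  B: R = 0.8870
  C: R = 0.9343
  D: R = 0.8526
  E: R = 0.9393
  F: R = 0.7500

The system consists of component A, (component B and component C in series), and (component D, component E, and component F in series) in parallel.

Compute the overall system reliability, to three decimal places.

Series (B and C): 0.88700 × 0.93430 = 0.82872
Series (D, E, and F): 0.85260 × 0.93930 × 0.75000 = 0.60064
Parallel (A, [0.82872], and [0.60064]): 1 − (1 − 0.76810)(1 − 0.82872)(1 − 0.60064) = 0.984

0.984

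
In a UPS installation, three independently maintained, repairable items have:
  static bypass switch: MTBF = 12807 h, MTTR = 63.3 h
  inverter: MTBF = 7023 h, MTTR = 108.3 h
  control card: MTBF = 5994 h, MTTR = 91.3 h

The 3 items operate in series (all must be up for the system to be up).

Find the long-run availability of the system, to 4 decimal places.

0.9653

A(static bypass switch) = MTBF/(MTBF+MTTR) = 12807/(12807+63.3) = 0.995082
A(inverter) = MTBF/(MTBF+MTTR) = 7023/(7023+108.3) = 0.984813
A(control card) = MTBF/(MTBF+MTTR) = 5994/(5994+91.3) = 0.984997
Series availability: 0.995082 × 0.984813 × 0.984997 = 0.9653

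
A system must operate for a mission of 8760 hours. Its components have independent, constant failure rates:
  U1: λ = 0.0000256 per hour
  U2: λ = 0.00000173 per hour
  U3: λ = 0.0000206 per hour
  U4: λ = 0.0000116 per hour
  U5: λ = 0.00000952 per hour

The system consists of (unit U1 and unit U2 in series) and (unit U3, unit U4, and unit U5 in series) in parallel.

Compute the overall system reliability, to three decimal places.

0.935

R(U1) = exp(−0.0000256 × 8760) = 0.79911
R(U2) = exp(−0.00000173 × 8760) = 0.98496
R(U3) = exp(−0.0000206 × 8760) = 0.83489
R(U4) = exp(−0.0000116 × 8760) = 0.90338
R(U5) = exp(−0.00000952 × 8760) = 0.91999
Series (U1 and U2): 0.79911 × 0.98496 = 0.78709
Series (U3, U4, and U5): 0.83489 × 0.90338 × 0.91999 = 0.69388
Parallel ([0.78709] and [0.69388]): 1 − (1 − 0.78709)(1 − 0.69388) = 0.935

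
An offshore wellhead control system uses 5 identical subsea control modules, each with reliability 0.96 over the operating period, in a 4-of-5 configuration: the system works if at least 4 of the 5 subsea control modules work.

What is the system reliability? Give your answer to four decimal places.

R = Σ_{i=4}^{5} C(5,i) p^i (1−p)^{5−i} with p = 0.96
C(5,4)·0.96^4·0.04^1 = 0.169869
C(5,5)·0.96^5·0.04^0 = 0.815373
Sum = 0.9852

0.9852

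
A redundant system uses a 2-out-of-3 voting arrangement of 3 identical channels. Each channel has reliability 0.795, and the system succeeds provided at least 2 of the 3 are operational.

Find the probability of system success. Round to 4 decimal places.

R = Σ_{i=2}^{3} C(3,i) p^i (1−p)^{3−i} with p = 0.795
C(3,2)·0.795^2·0.205^1 = 0.388695
C(3,3)·0.795^3·0.205^0 = 0.502460
Sum = 0.8912

0.8912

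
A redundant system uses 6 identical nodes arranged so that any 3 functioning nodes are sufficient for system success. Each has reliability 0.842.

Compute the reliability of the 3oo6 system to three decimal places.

0.993

R = Σ_{i=3}^{6} C(6,i) p^i (1−p)^{6−i} with p = 0.842
C(6,3)·0.842^3·0.158^3 = 0.04709
C(6,4)·0.842^4·0.158^2 = 0.18821
C(6,5)·0.842^5·0.158^1 = 0.40121
C(6,6)·0.842^6·0.158^0 = 0.35635
Sum = 0.993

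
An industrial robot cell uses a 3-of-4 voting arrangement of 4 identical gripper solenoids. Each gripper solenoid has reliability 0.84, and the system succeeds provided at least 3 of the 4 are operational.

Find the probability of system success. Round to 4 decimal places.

R = Σ_{i=3}^{4} C(4,i) p^i (1−p)^{4−i} with p = 0.84
C(4,3)·0.84^3·0.16^1 = 0.379331
C(4,4)·0.84^4·0.16^0 = 0.497871
Sum = 0.8772

0.8772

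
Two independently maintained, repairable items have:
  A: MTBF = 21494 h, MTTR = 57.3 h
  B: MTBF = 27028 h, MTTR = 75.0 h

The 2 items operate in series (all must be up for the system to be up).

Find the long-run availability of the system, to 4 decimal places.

A(A) = MTBF/(MTBF+MTTR) = 21494/(21494+57.3) = 0.997341
A(B) = MTBF/(MTBF+MTTR) = 27028/(27028+75.0) = 0.997233
Series availability: 0.997341 × 0.997233 = 0.9946

0.9946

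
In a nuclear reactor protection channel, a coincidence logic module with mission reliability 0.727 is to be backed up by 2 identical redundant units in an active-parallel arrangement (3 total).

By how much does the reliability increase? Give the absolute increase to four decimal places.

R_before = 0.727
R_after = 1 − (1 − 0.727)^3 = 0.9797
ΔR = 0.9797 − 0.727 = 0.2527

0.2527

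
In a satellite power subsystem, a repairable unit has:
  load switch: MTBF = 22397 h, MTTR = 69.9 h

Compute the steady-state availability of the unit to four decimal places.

A(load switch) = MTBF/(MTBF+MTTR) = 22397/(22397+69.9) = 0.9969

0.9969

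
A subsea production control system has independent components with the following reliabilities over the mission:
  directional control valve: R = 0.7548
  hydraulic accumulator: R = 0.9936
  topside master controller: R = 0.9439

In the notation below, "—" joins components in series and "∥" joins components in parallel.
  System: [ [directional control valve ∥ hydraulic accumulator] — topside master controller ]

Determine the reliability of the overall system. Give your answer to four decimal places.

Parallel (directional control valve and hydraulic accumulator): 1 − (1 − 0.754800)(1 − 0.993600) = 0.998431
Series ([0.998431] and topside master controller): 0.998431 × 0.943900 = 0.9424

0.9424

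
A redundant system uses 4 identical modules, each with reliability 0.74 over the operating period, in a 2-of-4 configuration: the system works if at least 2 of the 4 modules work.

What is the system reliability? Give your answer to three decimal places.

R = Σ_{i=2}^{4} C(4,i) p^i (1−p)^{4−i} with p = 0.74
C(4,2)·0.74^2·0.26^2 = 0.22211
C(4,3)·0.74^3·0.26^1 = 0.42143
C(4,4)·0.74^4·0.26^0 = 0.29987
Sum = 0.943

0.943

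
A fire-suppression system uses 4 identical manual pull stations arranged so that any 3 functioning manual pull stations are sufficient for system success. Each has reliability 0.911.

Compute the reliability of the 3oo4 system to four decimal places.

R = Σ_{i=3}^{4} C(4,i) p^i (1−p)^{4−i} with p = 0.911
C(4,3)·0.911^3·0.089^1 = 0.269157
C(4,4)·0.911^4·0.089^0 = 0.688769
Sum = 0.9579

0.9579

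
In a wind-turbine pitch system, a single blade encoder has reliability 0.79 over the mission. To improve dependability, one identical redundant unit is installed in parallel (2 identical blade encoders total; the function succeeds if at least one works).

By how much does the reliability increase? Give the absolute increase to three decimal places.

R_before = 0.79
R_after = 1 − (1 − 0.79)^2 = 0.956
ΔR = 0.956 − 0.79 = 0.166

0.166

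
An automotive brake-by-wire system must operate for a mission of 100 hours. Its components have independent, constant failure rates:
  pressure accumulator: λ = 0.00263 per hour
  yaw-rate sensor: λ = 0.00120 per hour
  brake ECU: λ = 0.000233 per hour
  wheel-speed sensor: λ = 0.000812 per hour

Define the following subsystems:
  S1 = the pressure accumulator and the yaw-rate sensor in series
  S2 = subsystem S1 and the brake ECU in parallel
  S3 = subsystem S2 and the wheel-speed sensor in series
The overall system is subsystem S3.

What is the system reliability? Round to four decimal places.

R(pressure accumulator) = exp(−0.00263 × 100) = 0.768742
R(yaw-rate sensor) = exp(−0.00120 × 100) = 0.886920
R(brake ECU) = exp(−0.000233 × 100) = 0.976969
R(wheel-speed sensor) = exp(−0.000812 × 100) = 0.922009
Series (pressure accumulator and yaw-rate sensor): 0.768742 × 0.886920 = 0.681813
Parallel ([0.681813] and brake ECU): 1 − (1 − 0.681813)(1 − 0.976969) = 0.992672
Series ([0.992672] and wheel-speed sensor): 0.992672 × 0.922009 = 0.9153

0.9153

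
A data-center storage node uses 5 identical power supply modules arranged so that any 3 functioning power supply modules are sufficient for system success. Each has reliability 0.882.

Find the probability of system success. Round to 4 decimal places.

R = Σ_{i=3}^{5} C(5,i) p^i (1−p)^{5−i} with p = 0.882
C(5,3)·0.882^3·0.118^2 = 0.095537
C(5,4)·0.882^4·0.118^1 = 0.357048
C(5,5)·0.882^5·0.118^0 = 0.533756
Sum = 0.9863

0.9863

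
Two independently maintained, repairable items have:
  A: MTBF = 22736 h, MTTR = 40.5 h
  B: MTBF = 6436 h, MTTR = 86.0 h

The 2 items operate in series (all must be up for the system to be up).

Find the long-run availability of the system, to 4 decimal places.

0.9851

A(A) = MTBF/(MTBF+MTTR) = 22736/(22736+40.5) = 0.998222
A(B) = MTBF/(MTBF+MTTR) = 6436/(6436+86.0) = 0.986814
Series availability: 0.998222 × 0.986814 = 0.9851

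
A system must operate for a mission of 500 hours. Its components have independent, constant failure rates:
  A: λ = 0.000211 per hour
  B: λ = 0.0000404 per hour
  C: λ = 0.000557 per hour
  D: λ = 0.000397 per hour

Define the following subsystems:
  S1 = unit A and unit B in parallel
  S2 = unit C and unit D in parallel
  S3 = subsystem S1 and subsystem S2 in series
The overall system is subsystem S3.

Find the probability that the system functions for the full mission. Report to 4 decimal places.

R(A) = exp(−0.000211 × 500) = 0.899874
R(B) = exp(−0.0000404 × 500) = 0.980003
R(C) = exp(−0.000557 × 500) = 0.756918
R(D) = exp(−0.000397 × 500) = 0.819960
Parallel (A and B): 1 − (1 − 0.899874)(1 − 0.980003) = 0.997998
Parallel (C and D): 1 − (1 − 0.756918)(1 − 0.819960) = 0.956236
Series ([0.997998] and [0.956236]): 0.997998 × 0.956236 = 0.9543

0.9543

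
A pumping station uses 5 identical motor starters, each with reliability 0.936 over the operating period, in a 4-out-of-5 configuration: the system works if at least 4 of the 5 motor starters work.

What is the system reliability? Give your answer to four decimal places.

0.9640

R = Σ_{i=4}^{5} C(5,i) p^i (1−p)^{5−i} with p = 0.936
C(5,4)·0.936^4·0.064^1 = 0.245614
C(5,5)·0.936^5·0.064^0 = 0.718421
Sum = 0.9640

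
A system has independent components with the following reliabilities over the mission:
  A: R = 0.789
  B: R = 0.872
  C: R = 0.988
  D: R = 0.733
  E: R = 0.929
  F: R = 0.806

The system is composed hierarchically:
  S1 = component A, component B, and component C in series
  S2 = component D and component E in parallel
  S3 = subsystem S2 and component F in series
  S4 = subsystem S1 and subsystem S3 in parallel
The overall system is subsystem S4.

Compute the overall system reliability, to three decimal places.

Series (A, B, and C): 0.78900 × 0.87200 × 0.98800 = 0.67975
Parallel (D and E): 1 − (1 − 0.73300)(1 − 0.92900) = 0.98104
Series ([0.98104] and F): 0.98104 × 0.80600 = 0.79072
Parallel ([0.67975] and [0.79072]): 1 − (1 − 0.67975)(1 − 0.79072) = 0.933

0.933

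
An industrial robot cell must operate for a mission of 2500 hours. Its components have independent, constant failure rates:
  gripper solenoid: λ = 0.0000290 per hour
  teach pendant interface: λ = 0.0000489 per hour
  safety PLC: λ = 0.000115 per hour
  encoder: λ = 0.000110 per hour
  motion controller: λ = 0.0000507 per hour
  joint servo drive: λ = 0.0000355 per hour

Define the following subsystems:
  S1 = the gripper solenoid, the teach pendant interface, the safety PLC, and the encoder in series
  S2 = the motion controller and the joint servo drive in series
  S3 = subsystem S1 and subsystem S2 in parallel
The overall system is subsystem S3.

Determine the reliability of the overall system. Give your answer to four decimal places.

0.8971

R(gripper solenoid) = exp(−0.0000290 × 2500) = 0.930066
R(teach pendant interface) = exp(−0.0000489 × 2500) = 0.884927
R(safety PLC) = exp(−0.000115 × 2500) = 0.750137
R(encoder) = exp(−0.000110 × 2500) = 0.759572
R(motion controller) = exp(−0.0000507 × 2500) = 0.880954
R(joint servo drive) = exp(−0.0000355 × 2500) = 0.915074
Series (gripper solenoid, teach pendant interface, safety PLC, and encoder): 0.930066 × 0.884927 × 0.750137 × 0.759572 = 0.468955
Series (motion controller and joint servo drive): 0.880954 × 0.915074 = 0.806138
Parallel ([0.468955] and [0.806138]): 1 − (1 − 0.468955)(1 − 0.806138) = 0.8971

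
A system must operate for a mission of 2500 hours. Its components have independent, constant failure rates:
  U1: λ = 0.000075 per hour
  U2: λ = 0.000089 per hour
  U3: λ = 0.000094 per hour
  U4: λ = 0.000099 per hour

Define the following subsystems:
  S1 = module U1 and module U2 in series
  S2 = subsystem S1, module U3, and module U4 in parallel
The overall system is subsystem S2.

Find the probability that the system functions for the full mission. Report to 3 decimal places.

0.985

R(U1) = exp(−0.000075 × 2500) = 0.82903
R(U2) = exp(−0.000089 × 2500) = 0.80052
R(U3) = exp(−0.000094 × 2500) = 0.79057
R(U4) = exp(−0.000099 × 2500) = 0.78075
Series (U1 and U2): 0.82903 × 0.80052 = 0.66366
Parallel ([0.66366], U3, and U4): 1 − (1 − 0.66366)(1 − 0.79057)(1 − 0.78075) = 0.985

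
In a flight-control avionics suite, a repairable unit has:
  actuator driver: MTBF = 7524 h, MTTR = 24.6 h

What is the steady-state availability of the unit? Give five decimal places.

0.99674

A(actuator driver) = MTBF/(MTBF+MTTR) = 7524/(7524+24.6) = 0.99674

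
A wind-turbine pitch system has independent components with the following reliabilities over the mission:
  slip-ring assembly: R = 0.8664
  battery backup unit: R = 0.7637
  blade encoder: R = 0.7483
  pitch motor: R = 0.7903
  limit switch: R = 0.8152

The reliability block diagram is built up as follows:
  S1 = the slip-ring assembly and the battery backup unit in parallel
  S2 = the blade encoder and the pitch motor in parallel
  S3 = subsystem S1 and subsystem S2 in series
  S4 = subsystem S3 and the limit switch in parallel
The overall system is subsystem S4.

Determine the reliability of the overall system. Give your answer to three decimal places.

0.985

Parallel (slip-ring assembly and battery backup unit): 1 − (1 − 0.86640)(1 − 0.76370) = 0.96843
Parallel (blade encoder and pitch motor): 1 − (1 − 0.74830)(1 − 0.79030) = 0.94722
Series ([0.96843] and [0.94722]): 0.96843 × 0.94722 = 0.91732
Parallel ([0.91732] and limit switch): 1 − (1 − 0.91732)(1 − 0.81520) = 0.985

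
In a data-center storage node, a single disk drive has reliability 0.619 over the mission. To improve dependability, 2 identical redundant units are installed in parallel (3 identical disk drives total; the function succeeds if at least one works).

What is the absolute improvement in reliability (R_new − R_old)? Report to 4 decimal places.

R_before = 0.619
R_after = 1 − (1 − 0.619)^3 = 0.9447
ΔR = 0.9447 − 0.619 = 0.3257

0.3257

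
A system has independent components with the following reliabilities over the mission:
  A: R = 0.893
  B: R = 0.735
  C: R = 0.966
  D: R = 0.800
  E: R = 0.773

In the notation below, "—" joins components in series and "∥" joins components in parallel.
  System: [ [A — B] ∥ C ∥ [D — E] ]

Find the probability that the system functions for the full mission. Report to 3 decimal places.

Series (A and B): 0.89300 × 0.73500 = 0.65636
Series (D and E): 0.80000 × 0.77300 = 0.61840
Parallel ([0.65636], C, and [0.61840]): 1 − (1 − 0.65636)(1 − 0.96600)(1 − 0.61840) = 0.996

0.996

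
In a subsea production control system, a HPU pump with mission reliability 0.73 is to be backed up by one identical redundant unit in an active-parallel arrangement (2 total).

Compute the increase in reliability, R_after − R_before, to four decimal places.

0.1971

R_before = 0.73
R_after = 1 − (1 − 0.73)^2 = 0.9271
ΔR = 0.9271 − 0.73 = 0.1971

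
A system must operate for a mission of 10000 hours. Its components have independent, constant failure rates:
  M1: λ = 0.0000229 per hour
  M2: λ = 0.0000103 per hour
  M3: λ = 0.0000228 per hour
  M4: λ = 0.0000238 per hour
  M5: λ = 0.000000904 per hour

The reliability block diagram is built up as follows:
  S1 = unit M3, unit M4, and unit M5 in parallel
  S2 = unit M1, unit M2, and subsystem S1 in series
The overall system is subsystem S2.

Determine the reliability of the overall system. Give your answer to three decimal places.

0.717

R(M1) = exp(−0.0000229 × 10000) = 0.79533
R(M2) = exp(−0.0000103 × 10000) = 0.90213
R(M3) = exp(−0.0000228 × 10000) = 0.79612
R(M4) = exp(−0.0000238 × 10000) = 0.78820
R(M5) = exp(−0.000000904 × 10000) = 0.99100
Parallel (M3, M4, and M5): 1 − (1 − 0.79612)(1 − 0.78820)(1 − 0.99100) = 0.99961
Series (M1, M2, and [0.99961]): 0.79533 × 0.90213 × 0.99961 = 0.717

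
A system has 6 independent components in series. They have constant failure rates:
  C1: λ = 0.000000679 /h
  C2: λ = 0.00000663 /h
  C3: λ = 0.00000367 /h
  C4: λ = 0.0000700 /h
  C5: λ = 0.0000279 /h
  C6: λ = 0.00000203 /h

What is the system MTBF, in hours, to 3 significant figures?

Series of exponential components: λ_sys = Σ λ_i
λ_sys = 0.000000679 + 0.00000663 + 0.00000367 + 0.0000700 + 0.0000279 + 0.00000203 = 1.1091e-04 /h
MTBF = 1 / λ_sys = 9020 h

9020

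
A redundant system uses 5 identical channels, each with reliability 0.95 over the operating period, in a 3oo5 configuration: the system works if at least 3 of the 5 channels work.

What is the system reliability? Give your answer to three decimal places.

0.999

R = Σ_{i=3}^{5} C(5,i) p^i (1−p)^{5−i} with p = 0.95
C(5,3)·0.95^3·0.05^2 = 0.02143
C(5,4)·0.95^4·0.05^1 = 0.20363
C(5,5)·0.95^5·0.05^0 = 0.77378
Sum = 0.999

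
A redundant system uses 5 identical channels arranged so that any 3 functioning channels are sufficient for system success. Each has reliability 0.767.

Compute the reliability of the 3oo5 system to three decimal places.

R = Σ_{i=3}^{5} C(5,i) p^i (1−p)^{5−i} with p = 0.767
C(5,3)·0.767^3·0.233^2 = 0.24496
C(5,4)·0.767^4·0.233^1 = 0.40319
C(5,5)·0.767^5·0.233^0 = 0.26545
Sum = 0.914

0.914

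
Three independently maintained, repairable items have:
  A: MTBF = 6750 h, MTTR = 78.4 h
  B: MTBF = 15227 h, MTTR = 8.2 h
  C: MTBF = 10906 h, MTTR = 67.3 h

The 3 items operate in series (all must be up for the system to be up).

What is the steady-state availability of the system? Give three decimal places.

A(A) = MTBF/(MTBF+MTTR) = 6750/(6750+78.4) = 0.988519
A(B) = MTBF/(MTBF+MTTR) = 15227/(15227+8.2) = 0.999462
A(C) = MTBF/(MTBF+MTTR) = 10906/(10906+67.3) = 0.993867
Series availability: 0.988519 × 0.999462 × 0.993867 = 0.982

0.982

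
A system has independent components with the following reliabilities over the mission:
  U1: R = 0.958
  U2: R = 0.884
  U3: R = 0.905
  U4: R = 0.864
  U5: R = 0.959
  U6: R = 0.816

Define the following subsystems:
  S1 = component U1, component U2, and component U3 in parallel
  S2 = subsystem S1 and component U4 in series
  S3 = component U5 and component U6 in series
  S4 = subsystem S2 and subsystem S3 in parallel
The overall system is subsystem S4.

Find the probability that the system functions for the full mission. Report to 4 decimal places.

Parallel (U1, U2, and U3): 1 − (1 − 0.958000)(1 − 0.884000)(1 − 0.905000) = 0.999537
Series ([0.999537] and U4): 0.999537 × 0.864000 = 0.863600
Series (U5 and U6): 0.959000 × 0.816000 = 0.782544
Parallel ([0.863600] and [0.782544]): 1 − (1 − 0.863600)(1 − 0.782544) = 0.9703

0.9703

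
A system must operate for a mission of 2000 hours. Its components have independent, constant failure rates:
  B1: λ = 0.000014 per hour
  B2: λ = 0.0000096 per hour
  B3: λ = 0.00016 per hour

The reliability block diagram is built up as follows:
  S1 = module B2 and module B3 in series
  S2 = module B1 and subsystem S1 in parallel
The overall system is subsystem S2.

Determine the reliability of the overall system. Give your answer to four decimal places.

0.9921

R(B1) = exp(−0.000014 × 2000) = 0.972388
R(B2) = exp(−0.0000096 × 2000) = 0.980983
R(B3) = exp(−0.00016 × 2000) = 0.726149
Series (B2 and B3): 0.980983 × 0.726149 = 0.712340
Parallel (B1 and [0.712340]): 1 − (1 − 0.972388)(1 − 0.712340) = 0.9921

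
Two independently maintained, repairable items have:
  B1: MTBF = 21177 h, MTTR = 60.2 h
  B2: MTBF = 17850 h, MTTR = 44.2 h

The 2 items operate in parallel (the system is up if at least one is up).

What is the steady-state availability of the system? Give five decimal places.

A(B1) = MTBF/(MTBF+MTTR) = 21177/(21177+60.2) = 0.997165
A(B2) = MTBF/(MTBF+MTTR) = 17850/(17850+44.2) = 0.997530
Parallel availability: 1 − (1 − 0.997165)(1 − 0.997530) = 0.99999

0.99999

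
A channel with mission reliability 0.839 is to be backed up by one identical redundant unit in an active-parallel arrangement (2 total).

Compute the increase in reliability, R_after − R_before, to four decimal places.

R_before = 0.839
R_after = 1 − (1 − 0.839)^2 = 0.9741
ΔR = 0.9741 − 0.839 = 0.1351

0.1351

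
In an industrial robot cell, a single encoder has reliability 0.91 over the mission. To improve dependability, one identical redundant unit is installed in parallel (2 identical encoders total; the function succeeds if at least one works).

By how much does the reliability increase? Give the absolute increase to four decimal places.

0.0819

R_before = 0.91
R_after = 1 − (1 − 0.91)^2 = 0.9919
ΔR = 0.9919 − 0.91 = 0.0819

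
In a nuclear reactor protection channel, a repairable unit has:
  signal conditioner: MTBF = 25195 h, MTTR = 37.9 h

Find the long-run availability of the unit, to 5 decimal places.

0.99850

A(signal conditioner) = MTBF/(MTBF+MTTR) = 25195/(25195+37.9) = 0.99850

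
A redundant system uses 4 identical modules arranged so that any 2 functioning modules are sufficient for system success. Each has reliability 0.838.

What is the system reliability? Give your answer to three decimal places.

0.985

R = Σ_{i=2}^{4} C(4,i) p^i (1−p)^{4−i} with p = 0.838
C(4,2)·0.838^2·0.162^2 = 0.11058
C(4,3)·0.838^3·0.162^1 = 0.38134
C(4,4)·0.838^4·0.162^0 = 0.49315
Sum = 0.985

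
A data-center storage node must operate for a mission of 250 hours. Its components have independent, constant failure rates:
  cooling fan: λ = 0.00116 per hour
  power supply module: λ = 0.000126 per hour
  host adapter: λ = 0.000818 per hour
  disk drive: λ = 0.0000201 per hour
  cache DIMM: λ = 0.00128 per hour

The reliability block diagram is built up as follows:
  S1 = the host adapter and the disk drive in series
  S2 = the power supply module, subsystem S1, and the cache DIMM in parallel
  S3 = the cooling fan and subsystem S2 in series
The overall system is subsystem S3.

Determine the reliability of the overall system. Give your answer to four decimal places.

R(cooling fan) = exp(−0.00116 × 250) = 0.748264
R(power supply module) = exp(−0.000126 × 250) = 0.968991
R(host adapter) = exp(−0.000818 × 250) = 0.815055
R(disk drive) = exp(−0.0000201 × 250) = 0.994988
R(cache DIMM) = exp(−0.00128 × 250) = 0.726149
Series (host adapter and disk drive): 0.815055 × 0.994988 = 0.810970
Parallel (power supply module, [0.810970], and cache DIMM): 1 − (1 − 0.968991)(1 − 0.810970)(1 − 0.726149) = 0.998395
Series (cooling fan and [0.998395]): 0.748264 × 0.998395 = 0.7471

0.7471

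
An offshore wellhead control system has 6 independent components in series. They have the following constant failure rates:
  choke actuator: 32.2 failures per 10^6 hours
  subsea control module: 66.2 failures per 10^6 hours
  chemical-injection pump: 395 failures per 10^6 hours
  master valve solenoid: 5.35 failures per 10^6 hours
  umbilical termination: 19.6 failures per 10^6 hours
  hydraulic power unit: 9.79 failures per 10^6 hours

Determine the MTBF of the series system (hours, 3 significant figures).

1890

Series of exponential components: λ_sys = Σ λ_i
λ_sys = 0.0000322 + 0.0000662 + 0.000395 + 0.00000535 + 0.0000196 + 0.00000979 = 5.2814e-04 /h
MTBF = 1 / λ_sys = 1890 h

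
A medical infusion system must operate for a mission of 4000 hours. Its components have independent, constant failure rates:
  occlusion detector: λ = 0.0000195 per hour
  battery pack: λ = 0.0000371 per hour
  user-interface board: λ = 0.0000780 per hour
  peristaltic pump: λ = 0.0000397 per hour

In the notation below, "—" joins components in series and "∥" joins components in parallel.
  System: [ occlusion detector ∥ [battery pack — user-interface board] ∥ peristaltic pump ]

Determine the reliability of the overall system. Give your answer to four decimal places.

R(occlusion detector) = exp(−0.0000195 × 4000) = 0.924964
R(battery pack) = exp(−0.0000371 × 4000) = 0.862086
R(user-interface board) = exp(−0.0000780 × 4000) = 0.731982
R(peristaltic pump) = exp(−0.0000397 × 4000) = 0.853167
Series (battery pack and user-interface board): 0.862086 × 0.731982 = 0.631031
Parallel (occlusion detector, [0.631031], and peristaltic pump): 1 − (1 − 0.924964)(1 − 0.631031)(1 − 0.853167) = 0.9959

0.9959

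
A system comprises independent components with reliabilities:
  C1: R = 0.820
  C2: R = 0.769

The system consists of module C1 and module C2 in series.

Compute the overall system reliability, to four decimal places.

Series (C1 and C2): 0.820000 × 0.769000 = 0.6306

0.6306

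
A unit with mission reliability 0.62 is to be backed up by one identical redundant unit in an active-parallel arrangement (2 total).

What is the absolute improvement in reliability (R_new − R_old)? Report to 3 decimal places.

0.236

R_before = 0.62
R_after = 1 − (1 − 0.62)^2 = 0.856
ΔR = 0.856 − 0.62 = 0.236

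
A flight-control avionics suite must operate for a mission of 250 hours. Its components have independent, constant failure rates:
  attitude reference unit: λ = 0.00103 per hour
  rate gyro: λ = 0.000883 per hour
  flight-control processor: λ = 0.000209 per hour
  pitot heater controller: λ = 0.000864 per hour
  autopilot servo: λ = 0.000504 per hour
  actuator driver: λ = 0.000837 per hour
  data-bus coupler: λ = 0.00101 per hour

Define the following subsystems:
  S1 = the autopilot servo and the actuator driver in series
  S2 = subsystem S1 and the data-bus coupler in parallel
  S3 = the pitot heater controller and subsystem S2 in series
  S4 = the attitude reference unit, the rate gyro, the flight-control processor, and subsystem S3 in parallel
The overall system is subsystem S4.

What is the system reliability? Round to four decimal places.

0.9994

R(attitude reference unit) = exp(−0.00103 × 250) = 0.772982
R(rate gyro) = exp(−0.000883 × 250) = 0.801917
R(flight-control processor) = exp(−0.000209 × 250) = 0.949092
R(pitot heater controller) = exp(−0.000864 × 250) = 0.805735
R(autopilot servo) = exp(−0.000504 × 250) = 0.881615
R(actuator driver) = exp(−0.000837 × 250) = 0.811192
R(data-bus coupler) = exp(−0.00101 × 250) = 0.776856
Series (autopilot servo and actuator driver): 0.881615 × 0.811192 = 0.715159
Parallel ([0.715159] and data-bus coupler): 1 − (1 − 0.715159)(1 − 0.776856) = 0.936439
Series (pitot heater controller and [0.936439]): 0.805735 × 0.936439 = 0.754522
Parallel (attitude reference unit, rate gyro, flight-control processor, and [0.754522]): 1 − (1 − 0.772982)(1 − 0.801917)(1 − 0.949092)(1 − 0.754522) = 0.9994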